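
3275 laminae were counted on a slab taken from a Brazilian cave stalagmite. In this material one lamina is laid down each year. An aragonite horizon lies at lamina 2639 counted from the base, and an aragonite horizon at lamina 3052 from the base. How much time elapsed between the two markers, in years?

413 years

The two markers are separated by 3052 − 2639 = 413 laminae.
At one lamina per year, 413 years elapsed between them.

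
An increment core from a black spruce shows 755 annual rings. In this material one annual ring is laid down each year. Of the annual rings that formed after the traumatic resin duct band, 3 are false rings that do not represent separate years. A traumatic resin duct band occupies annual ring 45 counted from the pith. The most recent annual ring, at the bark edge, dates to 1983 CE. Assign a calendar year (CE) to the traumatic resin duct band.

1276 CE

755 − 45 = 710 annual rings lie beyond the traumatic resin duct band toward the bark edge.
710 − 3 false = 707 true annual rings after the traumatic resin duct band.
1983 − 707 = 1276 CE.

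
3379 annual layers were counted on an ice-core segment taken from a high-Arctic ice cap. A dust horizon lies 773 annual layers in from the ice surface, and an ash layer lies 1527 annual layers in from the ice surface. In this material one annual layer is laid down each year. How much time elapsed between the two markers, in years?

754 years

The two markers are separated by 1527 − 773 = 754 annual layers.
At one annual layer per year, 754 years elapsed between them.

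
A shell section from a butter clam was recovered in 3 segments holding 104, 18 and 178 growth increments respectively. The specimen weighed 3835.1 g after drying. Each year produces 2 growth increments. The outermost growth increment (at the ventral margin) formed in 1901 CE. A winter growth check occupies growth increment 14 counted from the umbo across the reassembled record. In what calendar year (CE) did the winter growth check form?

Total growth increments = 104 + 18 + 178 = 300.
Between growth increment 14 and the ventral margin there are 300 − 14 = 286 growth increments.
286 growth increments at 2 per year is 286 / 2 = 143 years.
Counting back 143 years from 1901 CE places the winter growth check in 1901 − 143 = 1758 CE.

1758 CE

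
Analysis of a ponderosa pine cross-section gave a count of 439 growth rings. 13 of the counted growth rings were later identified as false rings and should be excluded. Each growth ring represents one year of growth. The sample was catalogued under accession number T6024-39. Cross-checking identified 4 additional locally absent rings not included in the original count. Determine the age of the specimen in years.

True growth ring count = 439 − 13 + 4 = 430.
With a one-to-one growth ring periodicity this is 430 years.

430 years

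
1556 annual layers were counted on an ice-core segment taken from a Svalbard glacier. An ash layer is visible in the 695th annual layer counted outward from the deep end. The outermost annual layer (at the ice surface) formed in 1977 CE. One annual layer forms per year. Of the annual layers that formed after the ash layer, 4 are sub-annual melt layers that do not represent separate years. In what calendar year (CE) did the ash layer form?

1120 CE

1556 − 695 = 861 annual layers lie beyond the ash layer toward the ice surface.
Removing the 4 false annual layers leaves 861 − 4 = 857 true annual layers beyond the ash layer.
1977 − 857 = 1120 CE.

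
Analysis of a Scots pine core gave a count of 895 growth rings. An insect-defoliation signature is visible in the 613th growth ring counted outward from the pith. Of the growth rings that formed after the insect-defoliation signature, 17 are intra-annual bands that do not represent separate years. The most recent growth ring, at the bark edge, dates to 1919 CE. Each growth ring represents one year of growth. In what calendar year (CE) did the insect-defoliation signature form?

1654 CE

895 − 613 = 282 growth rings lie beyond the insect-defoliation signature toward the bark edge.
282 − 17 false = 265 true growth rings after the insect-defoliation signature.
1919 − 265 = 1654 CE.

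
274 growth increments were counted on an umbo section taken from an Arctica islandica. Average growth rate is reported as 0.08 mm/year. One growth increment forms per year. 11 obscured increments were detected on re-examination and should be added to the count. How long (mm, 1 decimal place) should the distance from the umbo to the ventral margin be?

22.8 mm

After corrections the count is 274 + 11 = 285 growth increments.
Predicted length = 0.08 mm/year × 285 years = 22.8 mm.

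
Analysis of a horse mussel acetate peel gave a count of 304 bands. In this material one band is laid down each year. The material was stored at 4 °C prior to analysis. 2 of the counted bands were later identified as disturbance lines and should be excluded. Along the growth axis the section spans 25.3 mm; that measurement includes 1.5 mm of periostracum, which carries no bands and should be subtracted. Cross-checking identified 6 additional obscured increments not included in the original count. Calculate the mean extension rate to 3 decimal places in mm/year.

True band count = 304 − 2 + 6 = 308.
Net length = 25.3 − 1.5 = 23.8 mm.
Mean rate = 23.8 mm / 308 years ≈ 0.077 mm/year.

0.077 mm/year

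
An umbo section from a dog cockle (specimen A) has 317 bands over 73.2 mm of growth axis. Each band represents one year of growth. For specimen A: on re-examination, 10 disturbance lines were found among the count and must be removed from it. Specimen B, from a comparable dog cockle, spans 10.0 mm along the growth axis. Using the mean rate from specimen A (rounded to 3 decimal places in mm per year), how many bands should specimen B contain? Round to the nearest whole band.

Specimen A: adjusted count: 317 − 10 = 307 bands.
A: 73.2 mm over 307 years gives 73.2 / 307 ≈ 0.238 mm per year.
Specimen B: 10.0 mm / 0.238 mm per year = 42.02 years ≈ 42 bands.

42 bands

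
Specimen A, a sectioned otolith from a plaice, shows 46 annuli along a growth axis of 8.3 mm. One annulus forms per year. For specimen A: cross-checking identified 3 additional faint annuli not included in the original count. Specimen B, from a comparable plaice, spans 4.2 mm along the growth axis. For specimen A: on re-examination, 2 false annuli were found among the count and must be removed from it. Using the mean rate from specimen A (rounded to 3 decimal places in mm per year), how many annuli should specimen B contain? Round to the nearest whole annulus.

24 annuli

Specimen A: after corrections the count is 46 − 2 + 3 = 47 annuli.
A: Mean rate = 8.3 mm / 47 years ≈ 0.177 mm/yr.
For B, 4.2 / 0.177 = 23.73 years ≈ 24 annuli.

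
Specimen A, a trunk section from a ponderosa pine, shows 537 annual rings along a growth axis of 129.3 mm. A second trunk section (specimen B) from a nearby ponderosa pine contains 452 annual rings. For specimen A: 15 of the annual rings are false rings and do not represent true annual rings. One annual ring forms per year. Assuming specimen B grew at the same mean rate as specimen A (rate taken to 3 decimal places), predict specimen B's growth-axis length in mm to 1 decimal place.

112.1 mm

Specimen A: after corrections the count is 537 − 15 = 522 annual rings.
A: Extension rate ≈ 129.3 / 522 = 0.248 mm/yr.
For B, 0.248 mm/year × 452 years = 112.1 mm.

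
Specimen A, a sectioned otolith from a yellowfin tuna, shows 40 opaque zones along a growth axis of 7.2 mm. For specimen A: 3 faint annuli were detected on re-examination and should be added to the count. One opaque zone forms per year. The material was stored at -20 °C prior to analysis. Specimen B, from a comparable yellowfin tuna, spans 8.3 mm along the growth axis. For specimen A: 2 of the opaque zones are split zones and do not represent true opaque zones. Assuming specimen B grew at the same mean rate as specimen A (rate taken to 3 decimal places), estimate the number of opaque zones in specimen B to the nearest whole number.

47 opaque zones

Specimen A: true opaque zone count = 40 − 2 + 3 = 41.
A: 7.2 mm over 41 years gives 7.2 / 41 ≈ 0.176 mm/year.
Specimen B: 8.3 mm / 0.176 mm per year = 47.16 years ≈ 47 opaque zones.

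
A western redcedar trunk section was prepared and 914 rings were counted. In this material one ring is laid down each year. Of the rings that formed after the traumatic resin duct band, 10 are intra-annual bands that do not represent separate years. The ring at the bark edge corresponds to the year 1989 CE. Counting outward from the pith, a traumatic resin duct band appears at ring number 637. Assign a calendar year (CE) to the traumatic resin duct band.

The traumatic resin duct band sits at ring 637 from the pith, so 914 − 637 = 277 rings formed after it.
Removing the 10 false rings leaves 277 − 10 = 267 true rings beyond the traumatic resin duct band.
Counting back 267 years from 1989 CE places the traumatic resin duct band in 1989 − 267 = 1722 CE.

1722 CE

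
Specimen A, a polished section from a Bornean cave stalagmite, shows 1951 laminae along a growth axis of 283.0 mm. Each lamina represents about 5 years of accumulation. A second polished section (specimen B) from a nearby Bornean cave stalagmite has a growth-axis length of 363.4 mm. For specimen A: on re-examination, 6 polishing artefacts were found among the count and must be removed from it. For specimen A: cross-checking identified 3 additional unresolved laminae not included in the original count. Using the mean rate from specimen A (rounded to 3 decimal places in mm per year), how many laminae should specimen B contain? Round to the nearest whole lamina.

Specimen A: after corrections the count is 1951 − 6 + 3 = 1948 laminae.
Specimen A: at 5 years per lamina, 1948 × 5 = 9740 years.
A: 283.0 mm over 9740 years gives 283.0 / 9740 ≈ 0.029 mm/year.
B spans 363.4 / 0.029 = 12531.03 years; at 5 years per lamina that is 12531.03 / 5 ≈ 2506 laminae.

2506 laminae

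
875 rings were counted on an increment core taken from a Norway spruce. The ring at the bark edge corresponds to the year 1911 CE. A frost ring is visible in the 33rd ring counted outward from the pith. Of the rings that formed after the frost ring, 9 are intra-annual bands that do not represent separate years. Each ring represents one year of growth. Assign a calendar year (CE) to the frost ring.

875 − 33 = 842 rings lie beyond the frost ring toward the bark edge.
842 − 9 false = 833 true rings after the frost ring.
Counting back 833 years from 1911 CE places the frost ring in 1911 − 833 = 1078 CE.

1078 CE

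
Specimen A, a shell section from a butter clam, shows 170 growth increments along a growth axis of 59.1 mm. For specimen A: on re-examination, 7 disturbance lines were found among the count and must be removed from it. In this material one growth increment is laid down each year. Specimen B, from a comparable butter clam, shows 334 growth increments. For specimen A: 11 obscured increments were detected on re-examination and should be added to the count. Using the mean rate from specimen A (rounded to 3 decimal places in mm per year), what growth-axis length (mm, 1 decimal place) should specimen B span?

113.6 mm

Specimen A: after corrections the count is 170 − 7 + 11 = 174 growth increments.
A: Mean rate = 59.1 mm / 174 years ≈ 0.340 mm/yr.
B's length ≈ 0.340 × 334 = 113.6 mm.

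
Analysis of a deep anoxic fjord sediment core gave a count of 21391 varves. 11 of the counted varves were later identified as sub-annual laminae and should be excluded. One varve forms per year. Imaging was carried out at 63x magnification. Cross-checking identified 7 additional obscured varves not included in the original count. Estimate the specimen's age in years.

Correcting the raw count gives 21391 − 11 + 7 = 21387 true varves.
At one varve per year, that is 21387 years.

21387 yr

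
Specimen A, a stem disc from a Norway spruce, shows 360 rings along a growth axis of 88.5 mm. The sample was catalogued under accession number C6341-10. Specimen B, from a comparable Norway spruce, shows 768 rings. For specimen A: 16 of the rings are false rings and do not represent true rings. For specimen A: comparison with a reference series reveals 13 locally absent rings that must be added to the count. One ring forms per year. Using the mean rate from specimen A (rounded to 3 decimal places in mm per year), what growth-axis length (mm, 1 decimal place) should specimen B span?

Specimen A: true ring count = 360 − 16 + 13 = 357.
A: Mean rate = 88.5 mm / 357 years ≈ 0.248 mm/yr.
B's length ≈ 0.248 × 768 = 190.5 mm.

190.5 mm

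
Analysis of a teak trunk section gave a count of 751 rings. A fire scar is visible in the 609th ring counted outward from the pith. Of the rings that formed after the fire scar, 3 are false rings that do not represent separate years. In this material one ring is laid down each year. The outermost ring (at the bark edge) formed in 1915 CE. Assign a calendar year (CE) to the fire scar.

1776 CE

Between ring 609 and the bark edge there are 751 − 609 = 142 rings.
142 − 3 false = 139 true rings after the fire scar.
Counting back 139 years from 1915 CE places the fire scar in 1915 − 139 = 1776 CE.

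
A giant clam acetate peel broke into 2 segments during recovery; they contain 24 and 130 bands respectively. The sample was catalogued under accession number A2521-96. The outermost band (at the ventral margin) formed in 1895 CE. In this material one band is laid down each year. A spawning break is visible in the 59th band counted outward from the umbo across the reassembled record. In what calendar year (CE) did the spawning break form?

Total bands = 24 + 130 = 154.
The spawning break sits at band 59 from the umbo, so 154 − 59 = 95 bands formed after it.
Counting back 95 years from 1895 CE places the spawning break in 1895 − 95 = 1800 CE.

1800 CE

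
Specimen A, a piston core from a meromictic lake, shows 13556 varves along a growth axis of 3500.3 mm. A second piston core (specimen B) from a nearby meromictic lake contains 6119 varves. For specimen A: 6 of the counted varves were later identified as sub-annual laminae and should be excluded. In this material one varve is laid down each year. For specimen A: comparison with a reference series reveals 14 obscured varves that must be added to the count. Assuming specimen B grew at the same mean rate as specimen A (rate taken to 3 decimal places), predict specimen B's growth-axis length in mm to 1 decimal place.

1578.7 mm

Specimen A: after corrections the count is 13556 − 6 + 14 = 13564 varves.
A: Extension rate ≈ 3500.3 / 13564 = 0.258 mm/year.
Length of B = 0.258 × 6119 = 1578.7 mm.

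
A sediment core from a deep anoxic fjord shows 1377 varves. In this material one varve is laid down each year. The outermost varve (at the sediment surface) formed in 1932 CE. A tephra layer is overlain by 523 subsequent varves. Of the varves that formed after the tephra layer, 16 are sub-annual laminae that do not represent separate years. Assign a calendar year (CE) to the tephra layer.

523 varves post-date the tephra layer.
Removing the 16 false varves leaves 523 − 16 = 507 true varves beyond the tephra layer.
1932 − 507 = 1425 CE.

1425 CE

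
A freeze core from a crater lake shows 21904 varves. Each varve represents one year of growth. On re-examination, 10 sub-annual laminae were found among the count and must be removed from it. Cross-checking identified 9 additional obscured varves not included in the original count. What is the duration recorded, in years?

True varve count = 21904 − 10 + 9 = 21903.
One varve per year makes the duration 21903 years.

21903 years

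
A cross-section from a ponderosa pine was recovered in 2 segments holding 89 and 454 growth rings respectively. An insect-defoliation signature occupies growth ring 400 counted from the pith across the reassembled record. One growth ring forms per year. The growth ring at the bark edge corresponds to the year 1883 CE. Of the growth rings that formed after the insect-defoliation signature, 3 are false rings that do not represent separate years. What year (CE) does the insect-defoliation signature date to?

Total growth rings = 89 + 454 = 543.
543 − 400 = 143 growth rings lie beyond the insect-defoliation signature toward the bark edge.
143 − 3 false = 140 true growth rings after the insect-defoliation signature.
Counting back 140 years from 1883 CE places the insect-defoliation signature in 1883 − 140 = 1743 CE.

1743 CE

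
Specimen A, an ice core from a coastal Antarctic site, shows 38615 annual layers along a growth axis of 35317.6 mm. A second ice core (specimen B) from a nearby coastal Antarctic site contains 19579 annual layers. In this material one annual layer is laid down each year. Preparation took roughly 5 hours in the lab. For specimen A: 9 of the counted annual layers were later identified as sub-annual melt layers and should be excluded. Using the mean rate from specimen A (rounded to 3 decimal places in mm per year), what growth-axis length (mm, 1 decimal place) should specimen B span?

Specimen A: correcting the raw count gives 38615 − 9 = 38606 true annual layers.
A: Extension rate ≈ 35317.6 / 38606 = 0.915 mm/year.
B's length ≈ 0.915 × 19579 = 17914.8 mm.

17914.8 mm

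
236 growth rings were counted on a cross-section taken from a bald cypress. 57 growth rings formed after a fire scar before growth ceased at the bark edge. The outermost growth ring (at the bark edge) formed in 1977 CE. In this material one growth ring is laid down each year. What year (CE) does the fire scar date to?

1920 CE

57 growth rings formed after the fire scar.
1977 − 57 = 1920 CE.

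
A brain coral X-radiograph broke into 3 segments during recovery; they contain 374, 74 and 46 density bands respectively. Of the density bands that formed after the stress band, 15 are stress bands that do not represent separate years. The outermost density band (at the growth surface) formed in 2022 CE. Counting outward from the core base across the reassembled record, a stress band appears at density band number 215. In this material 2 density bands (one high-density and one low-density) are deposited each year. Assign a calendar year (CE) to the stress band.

Total density bands = 374 + 74 + 46 = 494.
Between density band 215 and the growth surface there are 494 − 215 = 279 density bands.
Excluding 15 false density bands: 279 − 15 = 264.
With 2 density bands per year, 264 / 2 = 132 years.
Counting back 132 years from 2022 CE places the stress band in 2022 − 132 = 1890 CE.

1890 CE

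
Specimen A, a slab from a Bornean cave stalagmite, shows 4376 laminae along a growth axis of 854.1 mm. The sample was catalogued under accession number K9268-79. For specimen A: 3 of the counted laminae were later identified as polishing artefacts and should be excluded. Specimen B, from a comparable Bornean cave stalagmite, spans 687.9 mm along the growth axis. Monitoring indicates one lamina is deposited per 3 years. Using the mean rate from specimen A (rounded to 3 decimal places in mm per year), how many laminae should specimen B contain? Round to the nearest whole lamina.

3528 laminae

Specimen A: after corrections the count is 4376 − 3 = 4373 laminae.
Specimen A: 4373 laminae at 3 years each span 4373 × 3 = 13119 years.
A: Extension rate ≈ 854.1 / 13119 = 0.065 mm/year.
B spans 687.9 / 0.065 = 10583.08 years; at 3 years per lamina that is 10583.08 / 3 ≈ 3528 laminae.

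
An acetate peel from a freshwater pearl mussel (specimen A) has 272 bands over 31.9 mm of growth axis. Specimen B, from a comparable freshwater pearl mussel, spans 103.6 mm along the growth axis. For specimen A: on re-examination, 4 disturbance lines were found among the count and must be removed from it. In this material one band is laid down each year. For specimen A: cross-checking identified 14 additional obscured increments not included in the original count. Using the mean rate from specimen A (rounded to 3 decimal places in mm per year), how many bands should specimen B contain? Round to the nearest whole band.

917 bands

Specimen A: adjusted count: 272 − 4 + 14 = 282 bands.
A: 31.9 mm over 282 years gives 31.9 / 282 ≈ 0.113 mm/yr.
Specimen B: 103.6 mm / 0.113 mm per year = 916.81 years ≈ 917 bands.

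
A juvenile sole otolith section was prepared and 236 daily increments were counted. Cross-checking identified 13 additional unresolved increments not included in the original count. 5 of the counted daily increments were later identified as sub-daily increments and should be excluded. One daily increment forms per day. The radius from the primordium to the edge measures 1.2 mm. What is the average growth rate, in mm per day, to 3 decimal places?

0.005 mm per day

After corrections the count is 236 − 5 + 13 = 244 daily increments.
Mean rate = 1.2 mm / 244 days ≈ 0.005 mm per day.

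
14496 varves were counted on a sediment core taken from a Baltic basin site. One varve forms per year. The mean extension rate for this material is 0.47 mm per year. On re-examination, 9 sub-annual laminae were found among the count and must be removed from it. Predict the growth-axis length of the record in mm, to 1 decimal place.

Adjusted count: 14496 − 9 = 14487 varves.
14487 years at 0.47 mm/year gives 0.47 × 14487 = 6808.9 mm.

6808.9 mm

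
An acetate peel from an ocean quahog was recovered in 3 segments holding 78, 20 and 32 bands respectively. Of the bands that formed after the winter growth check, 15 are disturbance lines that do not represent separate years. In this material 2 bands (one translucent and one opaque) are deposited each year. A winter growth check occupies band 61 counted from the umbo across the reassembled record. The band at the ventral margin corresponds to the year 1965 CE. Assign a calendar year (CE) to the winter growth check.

Total bands = 78 + 20 + 32 = 130.
Between band 61 and the ventral margin there are 130 − 61 = 69 bands.
Excluding 15 false bands: 69 − 15 = 54.
Dividing by 2 bands per year: 54 / 2 = 27 years.
Counting back 27 years from 1965 CE places the winter growth check in 1965 − 27 = 1938 CE.

1938 CE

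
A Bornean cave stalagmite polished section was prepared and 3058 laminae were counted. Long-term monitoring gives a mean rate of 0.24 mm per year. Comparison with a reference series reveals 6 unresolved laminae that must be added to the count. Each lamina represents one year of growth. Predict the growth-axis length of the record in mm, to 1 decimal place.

735.4 mm

True lamina count = 3058 + 6 = 3064.
Length ≈ 0.24 × 3064 = 735.4 mm.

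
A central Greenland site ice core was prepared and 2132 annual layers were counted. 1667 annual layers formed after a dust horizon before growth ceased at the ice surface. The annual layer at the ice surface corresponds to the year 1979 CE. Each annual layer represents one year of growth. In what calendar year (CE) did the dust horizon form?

312 CE

1667 annual layers post-date the dust horizon.
1979 − 1667 = 312 CE.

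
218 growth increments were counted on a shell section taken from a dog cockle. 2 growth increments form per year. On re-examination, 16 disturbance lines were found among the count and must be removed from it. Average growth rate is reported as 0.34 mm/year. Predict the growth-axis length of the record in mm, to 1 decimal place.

34.3 mm

Correcting the raw count gives 218 − 16 = 202 true growth increments.
With 2 growth increments per year, 202 / 2 = 101 years.
Predicted length = 0.34 mm/year × 101 years = 34.3 mm.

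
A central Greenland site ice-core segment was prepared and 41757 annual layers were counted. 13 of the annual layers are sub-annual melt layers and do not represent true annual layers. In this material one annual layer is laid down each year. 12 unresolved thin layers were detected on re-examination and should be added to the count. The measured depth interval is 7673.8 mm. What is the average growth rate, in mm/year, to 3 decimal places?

0.184 mm/year

Correcting the raw count gives 41757 − 13 + 12 = 41756 true annual layers.
7673.8 mm over 41756 years gives 7673.8 / 41756 ≈ 0.184 mm/year.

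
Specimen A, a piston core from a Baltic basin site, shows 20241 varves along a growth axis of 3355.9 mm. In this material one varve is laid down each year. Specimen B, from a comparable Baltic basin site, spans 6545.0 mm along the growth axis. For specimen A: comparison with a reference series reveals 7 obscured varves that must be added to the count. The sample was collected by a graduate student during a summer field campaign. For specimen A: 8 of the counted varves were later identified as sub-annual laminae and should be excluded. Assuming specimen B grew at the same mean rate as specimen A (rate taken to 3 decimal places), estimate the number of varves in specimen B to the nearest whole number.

39428 varves

Specimen A: after corrections the count is 20241 − 8 + 7 = 20240 varves.
A: Mean rate = 3355.9 mm / 20240 years ≈ 0.166 mm/year.
Specimen B: 6545.0 mm / 0.166 mm per year = 39427.71 years ≈ 39428 varves.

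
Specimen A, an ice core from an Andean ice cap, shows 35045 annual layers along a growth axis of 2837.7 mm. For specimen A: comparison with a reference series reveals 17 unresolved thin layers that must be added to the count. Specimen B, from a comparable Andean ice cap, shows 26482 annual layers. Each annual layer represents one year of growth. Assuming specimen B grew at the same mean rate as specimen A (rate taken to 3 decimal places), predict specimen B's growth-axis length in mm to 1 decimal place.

2145.0 mm

Specimen A: after corrections the count is 35045 + 17 = 35062 annual layers.
A: 2837.7 mm over 35062 years gives 2837.7 / 35062 ≈ 0.081 mm/yr.
B's length ≈ 0.081 × 26482 = 2145.0 mm.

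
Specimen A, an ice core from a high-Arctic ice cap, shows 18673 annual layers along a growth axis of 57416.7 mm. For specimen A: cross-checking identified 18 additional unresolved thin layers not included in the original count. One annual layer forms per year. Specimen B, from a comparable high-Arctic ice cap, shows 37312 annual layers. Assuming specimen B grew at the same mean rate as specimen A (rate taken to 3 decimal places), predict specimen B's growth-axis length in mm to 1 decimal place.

Specimen A: adjusted count: 18673 + 18 = 18691 annual layers.
A: Extension rate ≈ 57416.7 / 18691 = 3.072 mm/year.
Length of B = 3.072 × 37312 = 114622.5 mm.

114622.5 mm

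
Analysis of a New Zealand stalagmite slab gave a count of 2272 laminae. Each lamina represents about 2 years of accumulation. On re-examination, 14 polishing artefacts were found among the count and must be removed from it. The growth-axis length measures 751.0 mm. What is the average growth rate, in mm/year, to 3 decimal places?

Adjusted count: 2272 − 14 = 2258 laminae.
2258 laminae at 2 years each span 2258 × 2 = 4516 years.
Extension rate ≈ 751.0 / 4516 = 0.166 mm/year.

0.166 mm/year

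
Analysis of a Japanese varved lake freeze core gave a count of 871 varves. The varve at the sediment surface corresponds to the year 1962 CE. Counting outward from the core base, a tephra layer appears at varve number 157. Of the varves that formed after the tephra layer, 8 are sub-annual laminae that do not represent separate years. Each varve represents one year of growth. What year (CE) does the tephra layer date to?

1256 CE

Between varve 157 and the sediment surface there are 871 − 157 = 714 varves.
Removing the 8 false varves leaves 714 − 8 = 706 true varves beyond the tephra layer.
Counting back 706 years from 1962 CE places the tephra layer in 1962 − 706 = 1256 CE.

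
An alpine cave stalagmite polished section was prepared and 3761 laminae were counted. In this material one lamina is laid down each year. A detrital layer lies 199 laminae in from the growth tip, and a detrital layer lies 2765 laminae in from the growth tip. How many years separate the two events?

The two markers are separated by 2765 − 199 = 2566 laminae.
At one lamina per year, 2566 years elapsed between them.

2566 years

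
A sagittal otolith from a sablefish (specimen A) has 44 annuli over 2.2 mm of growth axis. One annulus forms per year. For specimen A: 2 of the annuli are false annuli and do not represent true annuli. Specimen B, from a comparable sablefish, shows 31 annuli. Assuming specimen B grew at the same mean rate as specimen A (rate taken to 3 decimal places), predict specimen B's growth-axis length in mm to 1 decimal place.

1.6 mm

Specimen A: adjusted count: 44 − 2 = 42 annuli.
A: Extension rate ≈ 2.2 / 42 = 0.052 mm/yr.
For B, 0.052 mm/year × 31 years = 1.6 mm.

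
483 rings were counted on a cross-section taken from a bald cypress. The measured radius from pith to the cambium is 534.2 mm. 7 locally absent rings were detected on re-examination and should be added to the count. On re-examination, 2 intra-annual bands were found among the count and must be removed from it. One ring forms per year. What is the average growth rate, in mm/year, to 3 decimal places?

Adjusted count: 483 − 2 + 7 = 488 rings.
534.2 mm over 488 years gives 534.2 / 488 ≈ 1.095 mm/year.

1.095 mm/year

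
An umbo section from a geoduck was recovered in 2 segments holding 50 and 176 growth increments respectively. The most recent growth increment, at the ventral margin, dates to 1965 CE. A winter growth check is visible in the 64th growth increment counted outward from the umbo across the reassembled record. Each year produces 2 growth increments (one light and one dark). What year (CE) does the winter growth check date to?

1884 CE

Total growth increments = 50 + 176 = 226.
The winter growth check sits at growth increment 64 from the umbo, so 226 − 64 = 162 growth increments formed after it.
162 growth increments at 2 per year is 162 / 2 = 81 years.
The growth increment at the ventral margin is 1965 CE, so the winter growth check dates to 1965 − 81 = 1884 CE.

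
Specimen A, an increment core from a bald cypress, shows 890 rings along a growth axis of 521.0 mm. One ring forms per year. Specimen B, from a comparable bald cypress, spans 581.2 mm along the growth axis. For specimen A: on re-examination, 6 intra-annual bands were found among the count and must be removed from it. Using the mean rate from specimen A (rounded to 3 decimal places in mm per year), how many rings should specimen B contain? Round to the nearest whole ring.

987 rings

Specimen A: adjusted count: 890 − 6 = 884 rings.
A: Mean rate = 521.0 mm / 884 years ≈ 0.589 mm per year.
For B, 581.2 / 0.589 = 986.76 years ≈ 987 rings.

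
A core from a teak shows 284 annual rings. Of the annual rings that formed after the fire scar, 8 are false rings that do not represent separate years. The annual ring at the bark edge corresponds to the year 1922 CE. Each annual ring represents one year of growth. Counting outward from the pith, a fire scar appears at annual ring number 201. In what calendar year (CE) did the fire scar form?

1847 CE

284 − 201 = 83 annual rings lie beyond the fire scar toward the bark edge.
83 − 8 false = 75 true annual rings after the fire scar.
1922 − 75 = 1847 CE.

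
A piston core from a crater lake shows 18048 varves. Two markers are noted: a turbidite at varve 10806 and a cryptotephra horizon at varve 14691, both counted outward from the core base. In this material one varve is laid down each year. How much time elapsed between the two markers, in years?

The two markers are separated by 14691 − 10806 = 3885 varves.
That is 3885 years at one varve per year.

3885 years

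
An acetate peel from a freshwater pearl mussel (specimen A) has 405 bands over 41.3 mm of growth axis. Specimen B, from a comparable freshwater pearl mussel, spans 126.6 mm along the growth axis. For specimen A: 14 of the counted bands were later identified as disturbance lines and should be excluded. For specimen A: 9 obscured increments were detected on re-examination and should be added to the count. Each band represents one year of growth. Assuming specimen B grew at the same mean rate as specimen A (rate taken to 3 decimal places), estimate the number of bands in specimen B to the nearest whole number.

Specimen A: adjusted count: 405 − 14 + 9 = 400 bands.
A: Extension rate ≈ 41.3 / 400 = 0.103 mm/yr.
B spans 126.6 / 0.103 = 1229.13 years ≈ 1229 bands.

1229 bands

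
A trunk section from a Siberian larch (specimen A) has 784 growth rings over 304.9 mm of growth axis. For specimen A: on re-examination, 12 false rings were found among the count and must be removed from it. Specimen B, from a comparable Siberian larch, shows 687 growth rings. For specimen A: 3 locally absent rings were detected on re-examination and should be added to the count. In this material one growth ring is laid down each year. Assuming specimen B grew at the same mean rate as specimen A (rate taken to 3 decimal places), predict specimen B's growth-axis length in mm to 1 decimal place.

Specimen A: correcting the raw count gives 784 − 12 + 3 = 775 true growth rings.
A: Mean rate = 304.9 mm / 775 years ≈ 0.393 mm per year.
Length of B = 0.393 × 687 = 270.0 mm.

270.0 mm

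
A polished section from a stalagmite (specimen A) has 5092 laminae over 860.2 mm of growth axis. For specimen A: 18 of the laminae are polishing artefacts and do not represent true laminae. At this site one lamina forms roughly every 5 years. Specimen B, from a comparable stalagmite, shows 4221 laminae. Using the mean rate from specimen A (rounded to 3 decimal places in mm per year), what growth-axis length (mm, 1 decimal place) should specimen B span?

717.6 mm

Specimen A: true lamina count = 5092 − 18 = 5074.
Specimen A: at 5 years per lamina, 5074 × 5 = 25370 years.
A: 860.2 mm over 25370 years gives 860.2 / 25370 ≈ 0.034 mm/year.
Specimen B: 4221 laminae at 5 years each span 4221 × 5 = 21105 years. B's length ≈ 0.034 × 21105 = 717.6 mm.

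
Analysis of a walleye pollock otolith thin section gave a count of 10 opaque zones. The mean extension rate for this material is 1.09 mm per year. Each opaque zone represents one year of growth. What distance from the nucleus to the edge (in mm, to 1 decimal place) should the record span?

10.9 mm

The record spans 10 years at 1.09 mm per year.
10 years at 1.09 mm/year gives 1.09 × 10 = 10.9 mm.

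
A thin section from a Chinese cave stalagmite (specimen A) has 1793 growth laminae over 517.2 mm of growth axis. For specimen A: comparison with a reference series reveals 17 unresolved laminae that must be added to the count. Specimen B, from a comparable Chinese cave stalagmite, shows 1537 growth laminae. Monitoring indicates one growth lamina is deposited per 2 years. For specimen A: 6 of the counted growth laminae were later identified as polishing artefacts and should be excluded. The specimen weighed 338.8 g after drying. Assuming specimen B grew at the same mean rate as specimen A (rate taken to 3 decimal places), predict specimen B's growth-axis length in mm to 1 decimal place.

Specimen A: adjusted count: 1793 − 6 + 17 = 1804 growth laminae.
Specimen A: 1804 growth laminae at 2 years each span 1804 × 2 = 3608 years.
A: Extension rate ≈ 517.2 / 3608 = 0.143 mm per year.
Specimen B: multiplying by 2 years per growth lamina: 1537 × 2 = 3074 years. For B, 0.143 mm/year × 3074 years = 439.6 mm.

439.6 mm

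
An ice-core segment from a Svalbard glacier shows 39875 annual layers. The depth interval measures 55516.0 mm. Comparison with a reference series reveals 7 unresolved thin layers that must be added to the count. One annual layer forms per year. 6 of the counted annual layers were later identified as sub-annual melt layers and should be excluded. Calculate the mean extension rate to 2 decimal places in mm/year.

After corrections the count is 39875 − 6 + 7 = 39876 annual layers.
55516.0 mm over 39876 years gives 55516.0 / 39876 ≈ 1.39 mm/year.

1.39 mm/year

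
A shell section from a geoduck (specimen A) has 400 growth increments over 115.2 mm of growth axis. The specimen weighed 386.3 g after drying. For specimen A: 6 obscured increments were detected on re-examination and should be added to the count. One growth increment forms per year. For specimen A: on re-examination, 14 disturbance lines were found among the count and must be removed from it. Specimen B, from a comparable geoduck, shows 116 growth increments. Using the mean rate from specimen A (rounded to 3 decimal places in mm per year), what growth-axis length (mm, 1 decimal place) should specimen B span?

34.1 mm

Specimen A: adjusted count: 400 − 14 + 6 = 392 growth increments.
A: Extension rate ≈ 115.2 / 392 = 0.294 mm/yr.
For B, 0.294 mm/year × 116 years = 34.1 mm.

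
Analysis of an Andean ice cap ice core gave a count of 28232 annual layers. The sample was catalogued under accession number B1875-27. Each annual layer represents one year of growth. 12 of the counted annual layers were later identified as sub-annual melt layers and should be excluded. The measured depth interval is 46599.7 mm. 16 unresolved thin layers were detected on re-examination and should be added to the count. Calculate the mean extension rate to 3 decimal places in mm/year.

True annual layer count = 28232 − 12 + 16 = 28236.
Mean rate = 46599.7 mm / 28236 years ≈ 1.650 mm/year.

1.650 mm/year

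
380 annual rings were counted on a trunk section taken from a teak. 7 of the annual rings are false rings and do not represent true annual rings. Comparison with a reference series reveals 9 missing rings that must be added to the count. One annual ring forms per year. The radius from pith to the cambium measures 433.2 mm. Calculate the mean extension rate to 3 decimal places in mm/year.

Adjusted count: 380 − 7 + 9 = 382 annual rings.
433.2 mm over 382 years gives 433.2 / 382 ≈ 1.134 mm/year.

1.134 mm/year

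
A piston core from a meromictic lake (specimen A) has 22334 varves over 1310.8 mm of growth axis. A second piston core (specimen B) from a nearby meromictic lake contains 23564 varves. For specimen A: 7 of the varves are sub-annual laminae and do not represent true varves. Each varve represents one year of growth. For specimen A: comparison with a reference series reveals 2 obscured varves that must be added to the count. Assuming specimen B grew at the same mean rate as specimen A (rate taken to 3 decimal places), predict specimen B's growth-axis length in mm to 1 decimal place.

Specimen A: adjusted count: 22334 − 7 + 2 = 22329 varves.
A: Extension rate ≈ 1310.8 / 22329 = 0.059 mm/year.
For B, 0.059 mm/year × 23564 years = 1390.3 mm.

1390.3 mm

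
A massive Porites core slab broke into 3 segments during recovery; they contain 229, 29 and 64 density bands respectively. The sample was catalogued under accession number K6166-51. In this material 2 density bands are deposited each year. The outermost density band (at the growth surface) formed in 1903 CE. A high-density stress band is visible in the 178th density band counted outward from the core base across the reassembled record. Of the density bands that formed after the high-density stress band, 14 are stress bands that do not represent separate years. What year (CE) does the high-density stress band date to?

1838 CE

Total density bands = 229 + 29 + 64 = 322.
Between density band 178 and the growth surface there are 322 − 178 = 144 density bands.
Excluding 14 false density bands: 144 − 14 = 130.
Dividing by 2 density bands per year: 130 / 2 = 65 years.
1903 − 65 = 1838 CE.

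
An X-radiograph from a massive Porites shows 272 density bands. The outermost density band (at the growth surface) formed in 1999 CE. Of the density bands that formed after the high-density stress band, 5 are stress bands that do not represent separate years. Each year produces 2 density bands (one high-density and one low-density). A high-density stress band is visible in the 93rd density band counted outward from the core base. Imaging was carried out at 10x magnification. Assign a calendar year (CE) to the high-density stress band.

1912 CE

Between density band 93 and the growth surface there are 272 − 93 = 179 density bands.
Excluding 5 false density bands: 179 − 5 = 174.
With 2 density bands per year, 174 / 2 = 87 years.
1999 − 87 = 1912 CE.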